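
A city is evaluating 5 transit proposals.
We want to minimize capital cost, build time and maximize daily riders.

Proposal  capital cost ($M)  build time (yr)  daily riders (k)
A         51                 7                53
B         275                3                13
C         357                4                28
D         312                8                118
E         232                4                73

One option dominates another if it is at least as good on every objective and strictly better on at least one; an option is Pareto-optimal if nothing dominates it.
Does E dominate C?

E vs C: capital cost 232≤357, build time 4≤4, daily riders 73≥28 — E is at least as good on every objective with at least one strict improvement.

Yes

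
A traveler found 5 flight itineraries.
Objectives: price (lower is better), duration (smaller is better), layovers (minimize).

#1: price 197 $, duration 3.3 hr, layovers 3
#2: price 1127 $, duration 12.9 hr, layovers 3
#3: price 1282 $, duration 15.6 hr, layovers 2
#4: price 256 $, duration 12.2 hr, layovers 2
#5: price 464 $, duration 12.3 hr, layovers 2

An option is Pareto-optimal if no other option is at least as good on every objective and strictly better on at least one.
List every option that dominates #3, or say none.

#4: price 256≤1282, duration 12.2≤15.6, layovers 2≤2 — dominates #3.
#5: price 464≤1282, duration 12.3≤15.6, layovers 2≤2 — dominates #3.
Others (#1, #2) are each worse than #3 on at least one objective.

#4, #5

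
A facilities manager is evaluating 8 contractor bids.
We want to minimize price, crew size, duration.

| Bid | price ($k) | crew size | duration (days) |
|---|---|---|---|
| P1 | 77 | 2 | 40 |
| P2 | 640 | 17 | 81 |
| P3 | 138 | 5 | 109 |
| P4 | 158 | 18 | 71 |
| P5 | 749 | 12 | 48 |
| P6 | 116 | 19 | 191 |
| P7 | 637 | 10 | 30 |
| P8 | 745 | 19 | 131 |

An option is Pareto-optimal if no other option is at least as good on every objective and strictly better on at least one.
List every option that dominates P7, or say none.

none

P1: worse on duration (40 vs 30).
P2: worse on price (640 vs 637).
P3: worse on duration (109 vs 30).
P4: worse on crew size (18 vs 10).
P5: worse on price (749 vs 637).
P6: worse on crew size (19 vs 10).
P8: worse on price (745 vs 637).
No option dominates P7.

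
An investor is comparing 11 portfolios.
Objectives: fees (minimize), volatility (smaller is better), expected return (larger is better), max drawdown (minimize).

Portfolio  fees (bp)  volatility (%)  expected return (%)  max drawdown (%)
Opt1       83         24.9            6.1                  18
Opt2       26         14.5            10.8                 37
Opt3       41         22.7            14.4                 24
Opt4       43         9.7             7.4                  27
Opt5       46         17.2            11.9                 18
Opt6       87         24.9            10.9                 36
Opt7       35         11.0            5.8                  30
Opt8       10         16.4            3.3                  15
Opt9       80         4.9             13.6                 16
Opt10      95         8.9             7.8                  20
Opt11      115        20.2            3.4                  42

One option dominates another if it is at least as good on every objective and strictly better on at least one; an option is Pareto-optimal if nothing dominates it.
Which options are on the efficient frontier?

Opt2, Opt3, Opt4, Opt5, Opt7, Opt8, Opt9

Opt1: dominated by Opt5 (fees 46≤83, volatility 17.2≤24.9, expected return 11.9≥6.1, max drawdown 18≤18).
Opt2: not dominated.
Opt3: not dominated (best expected return).
Opt4: not dominated.
Opt5: not dominated.
Opt6: dominated by Opt3 (fees 41≤87, volatility 22.7≤24.9, expected return 14.4≥10.9, max drawdown 24≤36).
Opt7: not dominated.
Opt8: not dominated (best fees).
Opt9: not dominated (best volatility).
Opt10: dominated by Opt9 (fees 80≤95, volatility 4.9≤8.9, expected return 13.6≥7.8, max drawdown 16≤20).
Opt11: dominated by Opt2 (fees 26≤115, volatility 14.5≤20.2, expected return 10.8≥3.4, max drawdown 37≤42).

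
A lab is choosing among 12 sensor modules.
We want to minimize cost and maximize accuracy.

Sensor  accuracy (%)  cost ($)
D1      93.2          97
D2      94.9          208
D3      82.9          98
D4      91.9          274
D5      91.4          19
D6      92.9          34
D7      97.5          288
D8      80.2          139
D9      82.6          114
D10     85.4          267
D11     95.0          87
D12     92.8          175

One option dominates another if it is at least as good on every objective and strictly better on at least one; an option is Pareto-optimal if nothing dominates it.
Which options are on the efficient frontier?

D5, D6, D7, D11

D1: dominated by D11 (accuracy 95.0≥93.2, cost 87≤97).
D2: dominated by D11 (accuracy 95.0≥94.9, cost 87≤208).
D3: dominated by D1 (accuracy 93.2≥82.9, cost 97≤98).
D4: dominated by D1 (accuracy 93.2≥91.9, cost 97≤274).
D5: not dominated (best cost).
D6: not dominated.
D7: not dominated (best accuracy).
D8: dominated by D1 (accuracy 93.2≥80.2, cost 97≤139).
D9: dominated by D1 (accuracy 93.2≥82.6, cost 97≤114).
D10: dominated by D1 (accuracy 93.2≥85.4, cost 97≤267).
D11: not dominated.
D12: dominated by D1 (accuracy 93.2≥92.8, cost 97≤175).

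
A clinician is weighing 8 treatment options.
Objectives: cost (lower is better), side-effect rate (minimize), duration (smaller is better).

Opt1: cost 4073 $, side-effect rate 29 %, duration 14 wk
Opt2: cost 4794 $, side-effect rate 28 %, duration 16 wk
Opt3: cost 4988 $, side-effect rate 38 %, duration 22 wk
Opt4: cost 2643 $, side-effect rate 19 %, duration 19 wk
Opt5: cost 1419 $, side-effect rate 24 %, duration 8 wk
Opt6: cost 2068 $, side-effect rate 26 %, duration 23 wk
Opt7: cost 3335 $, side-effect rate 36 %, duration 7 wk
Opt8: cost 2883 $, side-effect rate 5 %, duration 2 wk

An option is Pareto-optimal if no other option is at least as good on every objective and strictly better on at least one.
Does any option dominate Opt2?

Yes

Opt5 vs Opt2: cost 1419≤4794, side-effect rate 24≤28, duration 8≤16 — Opt5 is at least as good on every objective and strictly better on at least one, so Opt5 dominates Opt2.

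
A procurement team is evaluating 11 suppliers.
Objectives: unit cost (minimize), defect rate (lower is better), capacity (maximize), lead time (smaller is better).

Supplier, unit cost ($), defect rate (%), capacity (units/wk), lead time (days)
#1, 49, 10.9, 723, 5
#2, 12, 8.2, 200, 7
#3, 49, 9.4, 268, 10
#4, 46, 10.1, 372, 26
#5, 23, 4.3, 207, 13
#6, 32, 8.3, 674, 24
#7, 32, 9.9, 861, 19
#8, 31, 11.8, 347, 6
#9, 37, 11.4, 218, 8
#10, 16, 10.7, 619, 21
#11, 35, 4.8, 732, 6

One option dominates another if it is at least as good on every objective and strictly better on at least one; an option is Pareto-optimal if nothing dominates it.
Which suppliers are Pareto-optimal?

#1, #2, #5, #6, #7, #8, #10, #11

#1: not dominated (best lead time).
#2: not dominated (best unit cost).
#3: dominated by #11 (unit cost 35≤49, defect rate 4.8≤9.4, capacity 732≥268, lead time 6≤10).
#4: dominated by #6 (unit cost 32≤46, defect rate 8.3≤10.1, capacity 674≥372, lead time 24≤26).
#5: not dominated (best defect rate).
#6: not dominated.
#7: not dominated (best capacity).
#8: not dominated.
#9: dominated by #11 (unit cost 35≤37, defect rate 4.8≤11.4, capacity 732≥218, lead time 6≤8).
#10: not dominated.
#11: not dominated.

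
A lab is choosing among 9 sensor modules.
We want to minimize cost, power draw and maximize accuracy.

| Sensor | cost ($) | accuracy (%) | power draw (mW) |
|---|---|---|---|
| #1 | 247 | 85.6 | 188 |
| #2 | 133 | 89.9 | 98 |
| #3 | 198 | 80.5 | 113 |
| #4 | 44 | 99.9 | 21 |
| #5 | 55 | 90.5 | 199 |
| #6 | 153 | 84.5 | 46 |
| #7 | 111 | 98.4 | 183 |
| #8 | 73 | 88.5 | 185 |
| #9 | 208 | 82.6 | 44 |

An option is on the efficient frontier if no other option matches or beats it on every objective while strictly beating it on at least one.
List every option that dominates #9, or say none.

#4: cost 44≤208, accuracy 99.9≥82.6, power draw 21≤44 — dominates #9.
Others (#1, #2, #3, #5, #6, #7, #8) are each worse than #9 on at least one objective.

#4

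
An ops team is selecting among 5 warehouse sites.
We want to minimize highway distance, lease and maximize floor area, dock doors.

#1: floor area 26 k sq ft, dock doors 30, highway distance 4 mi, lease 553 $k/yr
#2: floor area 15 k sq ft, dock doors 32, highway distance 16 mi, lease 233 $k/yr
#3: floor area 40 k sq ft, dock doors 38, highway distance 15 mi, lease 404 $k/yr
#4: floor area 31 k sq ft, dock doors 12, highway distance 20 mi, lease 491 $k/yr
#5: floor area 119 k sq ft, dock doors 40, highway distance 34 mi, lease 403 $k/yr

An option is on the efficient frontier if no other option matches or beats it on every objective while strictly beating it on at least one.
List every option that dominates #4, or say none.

#3

#3: floor area 40≥31, dock doors 38≥12, highway distance 15≤20, lease 404≤491 — dominates #4.
Others (#1, #2, #5) are each worse than #4 on at least one objective.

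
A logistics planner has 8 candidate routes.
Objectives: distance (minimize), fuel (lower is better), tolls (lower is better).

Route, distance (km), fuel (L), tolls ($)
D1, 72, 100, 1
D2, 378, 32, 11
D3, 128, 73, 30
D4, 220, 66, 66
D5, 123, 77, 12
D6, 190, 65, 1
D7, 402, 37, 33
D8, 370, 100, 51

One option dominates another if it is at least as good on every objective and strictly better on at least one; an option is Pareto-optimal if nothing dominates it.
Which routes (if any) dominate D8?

D1, D3, D5, D6

D1: distance 72≤370, fuel 100≤100, tolls 1≤51 — dominates D8.
D3: distance 128≤370, fuel 73≤100, tolls 30≤51 — dominates D8.
D5: distance 123≤370, fuel 77≤100, tolls 12≤51 — dominates D8.
D6: distance 190≤370, fuel 65≤100, tolls 1≤51 — dominates D8.
Others (D2, D4, D7) are each worse than D8 on at least one objective.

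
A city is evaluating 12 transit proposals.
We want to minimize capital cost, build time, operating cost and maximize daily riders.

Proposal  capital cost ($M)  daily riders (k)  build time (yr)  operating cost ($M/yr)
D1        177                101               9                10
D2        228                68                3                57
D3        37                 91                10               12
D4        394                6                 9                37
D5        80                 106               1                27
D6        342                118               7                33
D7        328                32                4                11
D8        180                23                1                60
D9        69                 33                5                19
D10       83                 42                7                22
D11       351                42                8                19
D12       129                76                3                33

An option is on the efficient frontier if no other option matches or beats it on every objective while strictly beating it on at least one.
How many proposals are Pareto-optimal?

D1: not dominated (best operating cost).
D2: dominated by D5 (capital cost 80≤228, daily riders 106≥68, build time 1≤3, operating cost 27≤57).
D3: not dominated (best capital cost).
D4: dominated by D1 (capital cost 177≤394, daily riders 101≥6, build time 9≤9, operating cost 10≤37).
D5: not dominated.
D6: not dominated (best daily riders).
D7: not dominated.
D8: dominated by D5 (capital cost 80≤180, daily riders 106≥23, build time 1≤1, operating cost 27≤60).
D9: not dominated.
D10: not dominated.
D11: not dominated.
D12: dominated by D5 (capital cost 80≤129, daily riders 106≥76, build time 1≤3, operating cost 27≤33).
Pareto-optimal: D1, D3, D5, D6, D7, D9, D10, D11 → 8.

8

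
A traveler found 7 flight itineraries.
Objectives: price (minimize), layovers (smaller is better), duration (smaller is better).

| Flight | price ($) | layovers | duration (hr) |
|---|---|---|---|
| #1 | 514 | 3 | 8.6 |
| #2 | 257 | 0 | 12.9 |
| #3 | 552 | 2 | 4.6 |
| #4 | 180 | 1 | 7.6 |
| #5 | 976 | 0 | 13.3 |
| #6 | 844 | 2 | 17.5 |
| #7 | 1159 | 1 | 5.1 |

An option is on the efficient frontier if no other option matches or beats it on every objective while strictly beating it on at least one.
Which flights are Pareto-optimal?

#1: dominated by #4 (price 180≤514, layovers 1≤3, duration 7.6≤8.6).
#2: not dominated.
#3: not dominated (best duration).
#4: not dominated (best price).
#5: dominated by #2 (price 257≤976, layovers 0≤0, duration 12.9≤13.3).
#6: dominated by #2 (price 257≤844, layovers 0≤2, duration 12.9≤17.5).
#7: not dominated.

#2, #3, #4, #7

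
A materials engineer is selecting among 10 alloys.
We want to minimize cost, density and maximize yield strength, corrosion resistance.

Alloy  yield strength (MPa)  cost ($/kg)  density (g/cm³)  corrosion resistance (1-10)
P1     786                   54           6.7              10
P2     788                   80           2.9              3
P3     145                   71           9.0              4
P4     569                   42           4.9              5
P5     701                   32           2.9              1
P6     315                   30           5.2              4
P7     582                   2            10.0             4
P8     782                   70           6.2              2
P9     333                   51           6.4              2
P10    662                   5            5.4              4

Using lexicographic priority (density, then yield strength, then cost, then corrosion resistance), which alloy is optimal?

First minimize density: best is 2.9, kept {P2, P5}.
Then maximize yield strength: best is 788, kept {P2}.

P2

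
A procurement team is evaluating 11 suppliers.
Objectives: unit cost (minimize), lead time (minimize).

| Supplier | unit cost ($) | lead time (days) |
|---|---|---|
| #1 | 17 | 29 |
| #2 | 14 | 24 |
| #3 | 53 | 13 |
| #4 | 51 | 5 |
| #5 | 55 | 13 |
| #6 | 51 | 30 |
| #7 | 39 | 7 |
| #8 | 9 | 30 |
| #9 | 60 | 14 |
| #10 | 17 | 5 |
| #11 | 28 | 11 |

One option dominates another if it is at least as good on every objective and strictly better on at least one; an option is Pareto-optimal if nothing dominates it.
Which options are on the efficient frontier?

#1: dominated by #2 (unit cost 14≤17, lead time 24≤29).
#2: not dominated.
#3: dominated by #4 (unit cost 51≤53, lead time 5≤13).
#4: dominated by #10 (unit cost 17≤51, lead time 5≤5).
#5: dominated by #3 (unit cost 53≤55, lead time 13≤13).
#6: dominated by #1 (unit cost 17≤51, lead time 29≤30).
#7: dominated by #10 (unit cost 17≤39, lead time 5≤7).
#8: not dominated (best unit cost).
#9: dominated by #3 (unit cost 53≤60, lead time 13≤14).
#10: not dominated.
#11: dominated by #10 (unit cost 17≤28, lead time 5≤11).

#2, #8, #10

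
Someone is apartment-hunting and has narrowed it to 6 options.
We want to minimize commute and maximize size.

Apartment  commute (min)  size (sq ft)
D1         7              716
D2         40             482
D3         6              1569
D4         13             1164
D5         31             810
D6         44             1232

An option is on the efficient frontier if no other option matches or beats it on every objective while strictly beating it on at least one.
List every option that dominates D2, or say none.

D1: commute 7≤40, size 716≥482 — dominates D2.
D3: commute 6≤40, size 1569≥482 — dominates D2.
D4: commute 13≤40, size 1164≥482 — dominates D2.
D5: commute 31≤40, size 810≥482 — dominates D2.
Others (D6) are each worse than D2 on at least one objective.

D1, D3, D4, D5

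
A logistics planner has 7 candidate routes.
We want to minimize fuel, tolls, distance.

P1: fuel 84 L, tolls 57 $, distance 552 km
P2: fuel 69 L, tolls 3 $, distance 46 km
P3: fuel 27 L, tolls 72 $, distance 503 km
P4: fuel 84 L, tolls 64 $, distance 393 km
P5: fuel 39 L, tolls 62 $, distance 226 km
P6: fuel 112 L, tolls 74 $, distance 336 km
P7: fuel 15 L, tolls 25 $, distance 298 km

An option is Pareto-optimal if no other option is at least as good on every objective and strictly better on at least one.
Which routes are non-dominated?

P2, P5, P7

P1: dominated by P2 (fuel 69≤84, tolls 3≤57, distance 46≤552).
P2: not dominated (best tolls).
P3: dominated by P7 (fuel 15≤27, tolls 25≤72, distance 298≤503).
P4: dominated by P2 (fuel 69≤84, tolls 3≤64, distance 46≤393).
P5: not dominated.
P6: dominated by P2 (fuel 69≤112, tolls 3≤74, distance 46≤336).
P7: not dominated (best fuel).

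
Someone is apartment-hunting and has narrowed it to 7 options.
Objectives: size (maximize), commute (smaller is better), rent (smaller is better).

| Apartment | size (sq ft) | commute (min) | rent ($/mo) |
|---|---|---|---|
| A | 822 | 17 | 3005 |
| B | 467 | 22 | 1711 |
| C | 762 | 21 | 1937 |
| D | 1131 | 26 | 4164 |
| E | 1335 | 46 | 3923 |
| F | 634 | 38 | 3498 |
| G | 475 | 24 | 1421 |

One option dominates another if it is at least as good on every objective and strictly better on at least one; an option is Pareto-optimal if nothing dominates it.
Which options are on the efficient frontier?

A: not dominated (best commute).
B: not dominated.
C: not dominated.
D: not dominated.
E: not dominated (best size).
F: dominated by A (size 822≥634, commute 17≤38, rent 3005≤3498).
G: not dominated (best rent).

A, B, C, D, E, G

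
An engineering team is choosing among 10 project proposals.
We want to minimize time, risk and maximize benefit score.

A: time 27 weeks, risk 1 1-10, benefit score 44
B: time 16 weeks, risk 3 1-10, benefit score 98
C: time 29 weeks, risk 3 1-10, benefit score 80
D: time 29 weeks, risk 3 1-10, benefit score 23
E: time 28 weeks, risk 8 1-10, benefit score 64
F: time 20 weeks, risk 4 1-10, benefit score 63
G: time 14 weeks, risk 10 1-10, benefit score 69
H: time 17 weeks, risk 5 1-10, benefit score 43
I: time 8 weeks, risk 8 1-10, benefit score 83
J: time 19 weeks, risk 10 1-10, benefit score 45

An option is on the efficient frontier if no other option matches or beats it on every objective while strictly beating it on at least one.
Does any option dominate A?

B: worse on risk (3 vs 1).
C: worse on time (29 vs 27).
D: worse on time (29 vs 27).
E: worse on time (28 vs 27).
F: worse on risk (4 vs 1).
G: worse on risk (10 vs 1).
H: worse on risk (5 vs 1).
I: worse on risk (8 vs 1).
J: worse on risk (10 vs 1).
No option is at least as good as A on every objective and strictly better on one.

No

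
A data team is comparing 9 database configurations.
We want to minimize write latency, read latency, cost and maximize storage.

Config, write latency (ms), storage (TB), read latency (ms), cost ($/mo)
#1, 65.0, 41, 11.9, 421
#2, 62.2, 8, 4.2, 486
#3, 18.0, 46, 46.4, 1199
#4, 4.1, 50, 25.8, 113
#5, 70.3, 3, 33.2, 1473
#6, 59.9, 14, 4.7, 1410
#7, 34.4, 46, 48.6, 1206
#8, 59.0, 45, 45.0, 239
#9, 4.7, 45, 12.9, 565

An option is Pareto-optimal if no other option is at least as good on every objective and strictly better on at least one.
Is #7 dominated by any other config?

Yes

#3 vs #7: write latency 18.0≤34.4, storage 46≥46, read latency 46.4≤48.6, cost 1199≤1206 — #3 is at least as good on every objective and strictly better on at least one, so #3 dominates #7.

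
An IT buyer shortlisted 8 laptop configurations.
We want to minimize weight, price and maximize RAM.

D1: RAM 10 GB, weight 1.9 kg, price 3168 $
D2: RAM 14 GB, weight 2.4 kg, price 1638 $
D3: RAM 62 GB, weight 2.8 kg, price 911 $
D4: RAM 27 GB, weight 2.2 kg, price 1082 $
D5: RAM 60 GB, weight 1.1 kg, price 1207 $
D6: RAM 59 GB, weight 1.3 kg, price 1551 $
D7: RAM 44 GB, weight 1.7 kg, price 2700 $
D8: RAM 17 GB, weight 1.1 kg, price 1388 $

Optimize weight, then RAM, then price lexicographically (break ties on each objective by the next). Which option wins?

D5

First minimize weight: best is 1.1, kept {D5, D8}.
Then maximize RAM: best is 60, kept {D5}.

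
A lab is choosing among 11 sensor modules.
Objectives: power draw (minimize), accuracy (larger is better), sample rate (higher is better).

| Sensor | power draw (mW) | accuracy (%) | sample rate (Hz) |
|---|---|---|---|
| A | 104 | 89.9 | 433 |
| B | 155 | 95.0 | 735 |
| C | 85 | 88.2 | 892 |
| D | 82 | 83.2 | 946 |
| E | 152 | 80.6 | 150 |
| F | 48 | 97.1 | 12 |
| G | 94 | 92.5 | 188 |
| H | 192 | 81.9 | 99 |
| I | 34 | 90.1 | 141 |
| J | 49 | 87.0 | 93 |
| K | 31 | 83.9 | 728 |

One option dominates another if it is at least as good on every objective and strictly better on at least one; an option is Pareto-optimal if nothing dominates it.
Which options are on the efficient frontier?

A, B, C, D, F, G, I, K

A: not dominated.
B: not dominated.
C: not dominated.
D: not dominated (best sample rate).
E: dominated by A (power draw 104≤152, accuracy 89.9≥80.6, sample rate 433≥150).
F: not dominated (best accuracy).
G: not dominated.
H: dominated by A (power draw 104≤192, accuracy 89.9≥81.9, sample rate 433≥99).
I: not dominated.
J: dominated by I (power draw 34≤49, accuracy 90.1≥87.0, sample rate 141≥93).
K: not dominated (best power draw).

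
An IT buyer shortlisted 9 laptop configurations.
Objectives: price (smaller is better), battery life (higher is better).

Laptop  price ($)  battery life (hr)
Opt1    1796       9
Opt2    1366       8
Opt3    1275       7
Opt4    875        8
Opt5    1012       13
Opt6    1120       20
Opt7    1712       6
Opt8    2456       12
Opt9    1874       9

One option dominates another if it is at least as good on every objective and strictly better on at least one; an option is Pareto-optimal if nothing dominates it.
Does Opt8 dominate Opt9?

No

Opt8 vs Opt9: Opt8 is worse on price (2456 vs 1874), so it does not dominate Opt9.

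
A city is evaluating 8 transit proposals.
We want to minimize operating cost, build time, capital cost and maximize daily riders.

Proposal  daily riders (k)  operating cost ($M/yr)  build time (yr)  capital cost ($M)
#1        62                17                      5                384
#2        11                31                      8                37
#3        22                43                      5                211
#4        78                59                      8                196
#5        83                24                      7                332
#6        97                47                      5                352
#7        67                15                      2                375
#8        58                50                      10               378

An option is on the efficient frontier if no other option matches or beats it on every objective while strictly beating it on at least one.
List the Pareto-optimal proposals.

#2, #3, #4, #5, #6, #7

#1: dominated by #7 (daily riders 67≥62, operating cost 15≤17, build time 2≤5, capital cost 375≤384).
#2: not dominated (best capital cost).
#3: not dominated.
#4: not dominated.
#5: not dominated.
#6: not dominated (best daily riders).
#7: not dominated (best operating cost).
#8: dominated by #5 (daily riders 83≥58, operating cost 24≤50, build time 7≤10, capital cost 332≤378).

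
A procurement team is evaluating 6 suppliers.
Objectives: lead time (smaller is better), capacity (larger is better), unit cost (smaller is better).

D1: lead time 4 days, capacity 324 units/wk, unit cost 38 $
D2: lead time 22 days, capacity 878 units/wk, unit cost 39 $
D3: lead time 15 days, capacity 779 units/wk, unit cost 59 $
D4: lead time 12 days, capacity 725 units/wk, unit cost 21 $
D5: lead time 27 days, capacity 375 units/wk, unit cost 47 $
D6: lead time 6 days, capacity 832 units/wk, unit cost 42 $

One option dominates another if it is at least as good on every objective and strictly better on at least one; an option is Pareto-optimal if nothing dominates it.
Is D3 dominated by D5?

No

D5 vs D3: D5 is worse on lead time (27 vs 15), so it does not dominate D3.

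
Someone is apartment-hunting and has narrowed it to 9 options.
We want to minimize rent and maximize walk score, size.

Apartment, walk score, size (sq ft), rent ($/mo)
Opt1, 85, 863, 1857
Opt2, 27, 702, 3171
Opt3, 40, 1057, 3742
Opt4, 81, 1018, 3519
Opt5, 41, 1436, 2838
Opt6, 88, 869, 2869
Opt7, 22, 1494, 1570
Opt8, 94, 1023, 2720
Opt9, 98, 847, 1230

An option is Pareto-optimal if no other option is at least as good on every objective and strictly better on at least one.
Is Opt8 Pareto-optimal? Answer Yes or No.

Opt1: worse on walk score (85 vs 94).
Opt2: worse on walk score (27 vs 94).
Opt3: worse on walk score (40 vs 94).
Opt4: worse on walk score (81 vs 94).
Opt5: worse on walk score (41 vs 94).
Opt6: worse on walk score (88 vs 94).
Opt7: worse on walk score (22 vs 94).
Opt9: worse on size (847 vs 1023).
No option is at least as good as Opt8 on every objective and strictly better on one.

Yes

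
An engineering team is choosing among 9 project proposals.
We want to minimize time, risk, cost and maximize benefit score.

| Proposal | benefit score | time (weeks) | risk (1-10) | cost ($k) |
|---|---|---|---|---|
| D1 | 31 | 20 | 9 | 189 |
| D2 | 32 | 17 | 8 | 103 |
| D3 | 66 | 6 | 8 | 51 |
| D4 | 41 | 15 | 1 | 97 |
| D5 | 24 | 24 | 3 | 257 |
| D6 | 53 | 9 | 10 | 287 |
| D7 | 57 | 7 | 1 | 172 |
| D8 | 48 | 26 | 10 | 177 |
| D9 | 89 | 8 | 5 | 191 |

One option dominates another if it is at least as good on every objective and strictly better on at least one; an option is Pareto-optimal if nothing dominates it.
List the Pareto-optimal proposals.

D3, D4, D7, D9

D1: dominated by D2 (benefit score 32≥31, time 17≤20, risk 8≤9, cost 103≤189).
D2: dominated by D3 (benefit score 66≥32, time 6≤17, risk 8≤8, cost 51≤103).
D3: not dominated (best time).
D4: not dominated.
D5: dominated by D4 (benefit score 41≥24, time 15≤24, risk 1≤3, cost 97≤257).
D6: dominated by D3 (benefit score 66≥53, time 6≤9, risk 8≤10, cost 51≤287).
D7: not dominated.
D8: dominated by D3 (benefit score 66≥48, time 6≤26, risk 8≤10, cost 51≤177).
D9: not dominated (best benefit score).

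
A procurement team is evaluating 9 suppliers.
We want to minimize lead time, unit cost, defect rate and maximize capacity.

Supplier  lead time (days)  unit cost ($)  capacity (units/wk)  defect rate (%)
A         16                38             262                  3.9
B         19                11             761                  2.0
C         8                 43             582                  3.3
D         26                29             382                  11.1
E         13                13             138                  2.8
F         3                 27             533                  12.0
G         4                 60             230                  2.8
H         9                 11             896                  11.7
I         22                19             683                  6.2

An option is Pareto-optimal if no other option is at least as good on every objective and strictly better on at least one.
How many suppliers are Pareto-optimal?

7

A: not dominated.
B: not dominated (best defect rate).
C: not dominated.
D: dominated by B (lead time 19≤26, unit cost 11≤29, capacity 761≥382, defect rate 2.0≤11.1).
E: not dominated.
F: not dominated (best lead time).
G: not dominated.
H: not dominated (best capacity).
I: dominated by B (lead time 19≤22, unit cost 11≤19, capacity 761≥683, defect rate 2.0≤6.2).
Pareto-optimal: A, B, C, E, F, G, H → 7.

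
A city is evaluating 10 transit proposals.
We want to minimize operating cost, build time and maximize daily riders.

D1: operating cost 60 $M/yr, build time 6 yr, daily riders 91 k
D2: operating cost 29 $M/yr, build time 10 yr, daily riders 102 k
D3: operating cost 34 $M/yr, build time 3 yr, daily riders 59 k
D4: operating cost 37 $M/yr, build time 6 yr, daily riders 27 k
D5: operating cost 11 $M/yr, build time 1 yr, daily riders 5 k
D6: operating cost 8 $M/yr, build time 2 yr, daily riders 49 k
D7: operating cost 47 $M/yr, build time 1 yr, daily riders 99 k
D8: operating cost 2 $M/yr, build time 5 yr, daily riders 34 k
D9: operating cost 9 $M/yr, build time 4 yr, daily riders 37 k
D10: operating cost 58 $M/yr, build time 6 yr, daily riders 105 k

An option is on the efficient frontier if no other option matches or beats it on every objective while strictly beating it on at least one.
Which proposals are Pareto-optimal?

D1: dominated by D7 (operating cost 47≤60, build time 1≤6, daily riders 99≥91).
D2: not dominated.
D3: not dominated.
D4: dominated by D3 (operating cost 34≤37, build time 3≤6, daily riders 59≥27).
D5: not dominated.
D6: not dominated.
D7: not dominated.
D8: not dominated (best operating cost).
D9: dominated by D6 (operating cost 8≤9, build time 2≤4, daily riders 49≥37).
D10: not dominated (best daily riders).

D2, D3, D5, D6, D7, D8, D10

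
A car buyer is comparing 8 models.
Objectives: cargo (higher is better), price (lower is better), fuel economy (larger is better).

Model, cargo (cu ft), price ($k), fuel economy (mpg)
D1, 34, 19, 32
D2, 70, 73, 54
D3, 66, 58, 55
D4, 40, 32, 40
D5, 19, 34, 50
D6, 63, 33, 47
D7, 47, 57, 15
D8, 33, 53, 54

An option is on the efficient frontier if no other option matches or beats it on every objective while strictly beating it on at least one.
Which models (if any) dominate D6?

none

D1: worse on cargo (34 vs 63).
D2: worse on price (73 vs 33).
D3: worse on price (58 vs 33).
D4: worse on cargo (40 vs 63).
D5: worse on cargo (19 vs 63).
D7: worse on cargo (47 vs 63).
D8: worse on cargo (33 vs 63).
No option dominates D6.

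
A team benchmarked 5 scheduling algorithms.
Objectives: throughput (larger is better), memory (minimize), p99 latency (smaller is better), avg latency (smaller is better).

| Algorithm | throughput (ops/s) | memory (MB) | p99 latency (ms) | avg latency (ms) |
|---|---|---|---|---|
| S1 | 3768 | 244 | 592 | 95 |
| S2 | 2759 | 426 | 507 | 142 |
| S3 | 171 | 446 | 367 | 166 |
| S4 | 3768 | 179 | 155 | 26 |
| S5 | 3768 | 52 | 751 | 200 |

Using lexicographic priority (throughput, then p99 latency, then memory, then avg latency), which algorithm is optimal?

S4

First maximize throughput: best is 3768, kept {S1, S4, S5}.
Then minimize p99 latency: best is 155, kept {S4}.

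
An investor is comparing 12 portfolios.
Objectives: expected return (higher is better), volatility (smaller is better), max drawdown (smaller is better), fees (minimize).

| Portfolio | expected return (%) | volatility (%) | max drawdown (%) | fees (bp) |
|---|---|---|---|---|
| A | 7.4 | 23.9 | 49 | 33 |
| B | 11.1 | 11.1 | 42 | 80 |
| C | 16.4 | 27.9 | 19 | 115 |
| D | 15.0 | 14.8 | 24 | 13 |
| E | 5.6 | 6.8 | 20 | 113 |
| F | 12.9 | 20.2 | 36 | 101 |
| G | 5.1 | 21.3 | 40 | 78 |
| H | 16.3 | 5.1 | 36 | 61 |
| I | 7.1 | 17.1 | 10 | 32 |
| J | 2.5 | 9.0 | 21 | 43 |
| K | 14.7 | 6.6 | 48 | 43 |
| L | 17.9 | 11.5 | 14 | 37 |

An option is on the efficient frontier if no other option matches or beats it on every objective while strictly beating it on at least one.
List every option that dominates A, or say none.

D: expected return 15.0≥7.4, volatility 14.8≤23.9, max drawdown 24≤49, fees 13≤33 — dominates A.
Others (B, C, E, F, G, H, I, J, K, L) are each worse than A on at least one objective.

D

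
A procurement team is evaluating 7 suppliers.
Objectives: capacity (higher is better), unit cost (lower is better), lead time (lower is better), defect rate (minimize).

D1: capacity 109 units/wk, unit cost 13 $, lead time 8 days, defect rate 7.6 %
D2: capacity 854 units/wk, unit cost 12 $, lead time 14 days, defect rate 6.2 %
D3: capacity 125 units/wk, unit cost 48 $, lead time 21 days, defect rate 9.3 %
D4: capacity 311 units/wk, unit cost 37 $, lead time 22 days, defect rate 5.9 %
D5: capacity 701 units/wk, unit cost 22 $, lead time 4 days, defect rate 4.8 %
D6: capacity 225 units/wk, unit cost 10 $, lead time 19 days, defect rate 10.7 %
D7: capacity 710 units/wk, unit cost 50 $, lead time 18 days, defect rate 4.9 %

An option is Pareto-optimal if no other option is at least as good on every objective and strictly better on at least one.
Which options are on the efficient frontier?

D1: not dominated.
D2: not dominated (best capacity).
D3: dominated by D2 (capacity 854≥125, unit cost 12≤48, lead time 14≤21, defect rate 6.2≤9.3).
D4: dominated by D5 (capacity 701≥311, unit cost 22≤37, lead time 4≤22, defect rate 4.8≤5.9).
D5: not dominated (best lead time).
D6: not dominated (best unit cost).
D7: not dominated.

D1, D2, D5, D6, D7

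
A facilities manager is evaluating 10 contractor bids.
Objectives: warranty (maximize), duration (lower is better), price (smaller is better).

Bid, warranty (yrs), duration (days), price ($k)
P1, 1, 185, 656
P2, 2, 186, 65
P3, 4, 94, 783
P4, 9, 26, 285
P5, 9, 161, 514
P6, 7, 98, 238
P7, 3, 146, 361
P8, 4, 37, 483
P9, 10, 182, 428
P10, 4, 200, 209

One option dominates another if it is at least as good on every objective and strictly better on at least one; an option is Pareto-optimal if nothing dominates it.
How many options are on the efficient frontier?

5

P1: dominated by P4 (warranty 9≥1, duration 26≤185, price 285≤656).
P2: not dominated (best price).
P3: dominated by P4 (warranty 9≥4, duration 26≤94, price 285≤783).
P4: not dominated (best duration).
P5: dominated by P4 (warranty 9≥9, duration 26≤161, price 285≤514).
P6: not dominated.
P7: dominated by P4 (warranty 9≥3, duration 26≤146, price 285≤361).
P8: dominated by P4 (warranty 9≥4, duration 26≤37, price 285≤483).
P9: not dominated (best warranty).
P10: not dominated.
Pareto-optimal: P2, P4, P6, P9, P10 → 5.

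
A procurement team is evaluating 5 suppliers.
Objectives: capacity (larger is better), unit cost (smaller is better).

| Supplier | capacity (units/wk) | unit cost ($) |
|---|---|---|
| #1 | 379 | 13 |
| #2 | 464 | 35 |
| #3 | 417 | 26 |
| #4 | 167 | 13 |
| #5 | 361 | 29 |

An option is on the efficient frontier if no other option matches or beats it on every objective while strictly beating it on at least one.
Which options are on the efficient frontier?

#1: not dominated.
#2: not dominated (best capacity).
#3: not dominated.
#4: dominated by #1 (capacity 379≥167, unit cost 13≤13).
#5: dominated by #1 (capacity 379≥361, unit cost 13≤29).

#1, #2, #3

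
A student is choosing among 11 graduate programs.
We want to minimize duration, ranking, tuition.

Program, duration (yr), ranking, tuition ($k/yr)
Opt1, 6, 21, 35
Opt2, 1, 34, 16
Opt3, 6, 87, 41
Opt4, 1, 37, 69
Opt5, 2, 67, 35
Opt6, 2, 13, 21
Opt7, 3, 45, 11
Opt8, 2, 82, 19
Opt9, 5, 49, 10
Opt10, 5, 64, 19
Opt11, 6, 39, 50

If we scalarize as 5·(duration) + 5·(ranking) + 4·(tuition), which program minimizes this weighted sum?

Opt1: 5·6 + 5·21 + 4·35 = 275
Opt2: 5·1 + 5·34 + 4·16 = 239
Opt3: 5·6 + 5·87 + 4·41 = 629
Opt4: 5·1 + 5·37 + 4·69 = 466
Opt5: 5·2 + 5·67 + 4·35 = 485
Opt6: 5·2 + 5·13 + 4·21 = 159
Opt7: 5·3 + 5·45 + 4·11 = 284
Opt8: 5·2 + 5·82 + 4·19 = 496
Opt9: 5·5 + 5·49 + 4·10 = 310
Opt10: 5·5 + 5·64 + 4·19 = 421
Opt11: 5·6 + 5·39 + 4·50 = 425
Lowest: Opt6 at 159.

Opt6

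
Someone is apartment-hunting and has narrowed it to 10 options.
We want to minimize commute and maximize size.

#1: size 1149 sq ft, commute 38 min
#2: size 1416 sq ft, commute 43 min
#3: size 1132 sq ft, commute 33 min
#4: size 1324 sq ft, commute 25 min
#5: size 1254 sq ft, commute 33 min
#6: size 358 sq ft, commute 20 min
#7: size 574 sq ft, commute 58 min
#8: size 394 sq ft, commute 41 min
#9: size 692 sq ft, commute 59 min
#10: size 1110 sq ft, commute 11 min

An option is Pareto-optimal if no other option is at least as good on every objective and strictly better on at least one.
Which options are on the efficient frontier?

#2, #4, #10

#1: dominated by #4 (size 1324≥1149, commute 25≤38).
#2: not dominated (best size).
#3: dominated by #4 (size 1324≥1132, commute 25≤33).
#4: not dominated.
#5: dominated by #4 (size 1324≥1254, commute 25≤33).
#6: dominated by #10 (size 1110≥358, commute 11≤20).
#7: dominated by #1 (size 1149≥574, commute 38≤58).
#8: dominated by #1 (size 1149≥394, commute 38≤41).
#9: dominated by #1 (size 1149≥692, commute 38≤59).
#10: not dominated (best commute).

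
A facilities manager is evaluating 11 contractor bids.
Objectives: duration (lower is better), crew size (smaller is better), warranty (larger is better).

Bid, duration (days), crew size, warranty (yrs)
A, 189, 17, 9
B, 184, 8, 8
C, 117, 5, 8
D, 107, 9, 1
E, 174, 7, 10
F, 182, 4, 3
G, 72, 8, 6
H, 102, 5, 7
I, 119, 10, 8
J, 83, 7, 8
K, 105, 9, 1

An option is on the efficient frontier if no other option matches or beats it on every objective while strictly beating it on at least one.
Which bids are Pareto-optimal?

C, E, F, G, H, J

A: dominated by E (duration 174≤189, crew size 7≤17, warranty 10≥9).
B: dominated by C (duration 117≤184, crew size 5≤8, warranty 8≥8).
C: not dominated.
D: dominated by G (duration 72≤107, crew size 8≤9, warranty 6≥1).
E: not dominated (best warranty).
F: not dominated (best crew size).
G: not dominated (best duration).
H: not dominated.
I: dominated by C (duration 117≤119, crew size 5≤10, warranty 8≥8).
J: not dominated.
K: dominated by G (duration 72≤105, crew size 8≤9, warranty 6≥1).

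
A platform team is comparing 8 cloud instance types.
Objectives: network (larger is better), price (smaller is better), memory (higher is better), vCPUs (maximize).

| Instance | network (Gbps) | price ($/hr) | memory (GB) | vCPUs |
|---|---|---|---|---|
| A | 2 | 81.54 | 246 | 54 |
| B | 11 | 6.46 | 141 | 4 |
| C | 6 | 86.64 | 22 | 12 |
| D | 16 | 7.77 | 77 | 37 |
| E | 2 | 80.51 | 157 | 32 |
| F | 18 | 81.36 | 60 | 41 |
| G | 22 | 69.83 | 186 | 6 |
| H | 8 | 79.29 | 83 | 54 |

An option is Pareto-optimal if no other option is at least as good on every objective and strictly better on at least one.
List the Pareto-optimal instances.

A: not dominated (best memory).
B: not dominated (best price).
C: dominated by D (network 16≥6, price 7.77≤86.64, memory 77≥22, vCPUs 37≥12).
D: not dominated.
E: not dominated.
F: not dominated.
G: not dominated (best network).
H: not dominated.

A, B, D, E, F, G, H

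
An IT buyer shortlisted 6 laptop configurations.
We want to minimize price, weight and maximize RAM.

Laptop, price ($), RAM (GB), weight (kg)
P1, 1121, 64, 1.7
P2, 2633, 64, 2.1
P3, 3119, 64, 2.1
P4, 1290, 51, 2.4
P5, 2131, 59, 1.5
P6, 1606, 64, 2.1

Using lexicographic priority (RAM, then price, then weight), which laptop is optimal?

P1

First maximize RAM: best is 64, kept {P1, P2, P3, P6}.
Then minimize price: best is 1121, kept {P1}.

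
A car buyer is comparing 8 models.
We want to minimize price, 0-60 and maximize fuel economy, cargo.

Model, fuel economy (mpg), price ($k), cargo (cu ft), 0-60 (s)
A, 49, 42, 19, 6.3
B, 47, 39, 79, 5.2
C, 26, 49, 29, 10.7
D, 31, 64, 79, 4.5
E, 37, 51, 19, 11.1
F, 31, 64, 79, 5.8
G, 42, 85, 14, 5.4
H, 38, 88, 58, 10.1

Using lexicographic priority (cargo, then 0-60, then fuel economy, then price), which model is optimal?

First maximize cargo: best is 79, kept {B, D, F}.
Then minimize 0-60: best is 4.5, kept {D}.

D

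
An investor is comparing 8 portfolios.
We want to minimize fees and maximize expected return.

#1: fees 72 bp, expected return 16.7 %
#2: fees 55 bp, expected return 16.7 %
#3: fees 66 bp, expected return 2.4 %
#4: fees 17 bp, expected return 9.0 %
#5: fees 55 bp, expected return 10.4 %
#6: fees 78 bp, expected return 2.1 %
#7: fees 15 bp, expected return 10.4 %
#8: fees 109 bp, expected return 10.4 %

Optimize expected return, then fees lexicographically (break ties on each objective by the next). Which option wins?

First maximize expected return: best is 16.7, kept {#1, #2}.
Then minimize fees: best is 55, kept {#2}.

#2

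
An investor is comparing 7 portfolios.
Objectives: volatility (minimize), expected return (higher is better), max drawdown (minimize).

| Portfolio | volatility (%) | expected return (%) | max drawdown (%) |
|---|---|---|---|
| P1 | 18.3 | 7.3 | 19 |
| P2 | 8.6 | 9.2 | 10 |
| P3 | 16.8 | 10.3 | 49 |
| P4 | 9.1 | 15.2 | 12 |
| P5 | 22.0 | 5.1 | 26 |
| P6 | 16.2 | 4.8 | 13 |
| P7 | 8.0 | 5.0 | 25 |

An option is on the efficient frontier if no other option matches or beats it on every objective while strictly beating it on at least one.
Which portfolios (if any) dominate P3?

P4: volatility 9.1≤16.8, expected return 15.2≥10.3, max drawdown 12≤49 — dominates P3.
Others (P1, P2, P5, P6, P7) are each worse than P3 on at least one objective.

P4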